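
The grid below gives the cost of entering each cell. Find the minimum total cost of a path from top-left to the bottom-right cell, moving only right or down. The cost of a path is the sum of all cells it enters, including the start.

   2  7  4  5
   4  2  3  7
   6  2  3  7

Path [0,0] → [1,0] → [1,1] → [2,1] → [2,2] → [2,3]: 2 + 4 + 2 + 2 + 3 + 7 = 20.
(Top row then right column would cost 32.)

20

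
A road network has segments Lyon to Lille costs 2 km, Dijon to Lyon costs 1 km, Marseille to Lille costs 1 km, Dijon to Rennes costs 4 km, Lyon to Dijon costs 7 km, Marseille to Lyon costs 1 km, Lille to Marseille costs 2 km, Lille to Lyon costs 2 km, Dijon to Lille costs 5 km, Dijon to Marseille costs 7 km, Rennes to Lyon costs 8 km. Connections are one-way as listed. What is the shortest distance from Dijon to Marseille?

Paths from Dijon to Marseille:
Dijon -> Lyon -> Lille -> Marseille: 1 + 2 + 2 = 5
Dijon -> Marseille: 7
Dijon -> Lille -> Marseille: 5 + 2 = 7
Dijon -> Rennes -> Lyon -> Lille -> Marseille: 4 + 8 + 2 + 2 = 16
The minimum is 5 km.

5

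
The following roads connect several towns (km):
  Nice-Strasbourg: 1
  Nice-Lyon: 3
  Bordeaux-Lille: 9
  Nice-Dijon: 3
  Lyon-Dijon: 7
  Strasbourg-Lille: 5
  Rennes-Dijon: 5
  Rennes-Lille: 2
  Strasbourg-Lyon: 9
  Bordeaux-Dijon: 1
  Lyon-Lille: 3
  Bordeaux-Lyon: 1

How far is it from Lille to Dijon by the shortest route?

Some routes from Lille to Dijon:
Lille→Lyon→Nice→Dijon: 3 + 3 + 3 = 9
Lille→Strasbourg→Nice→Dijon: 5 + 1 + 3 = 9
Lille→Bordeaux→Dijon: 9 + 1 = 10
Lille→Lyon→Dijon: 3 + 7 = 10
Lille→Rennes→Dijon: 2 + 5 = 7
Lille→Lyon→Bordeaux→Dijon: 3 + 1 + 1 = 5
Shortest: 5 km.

5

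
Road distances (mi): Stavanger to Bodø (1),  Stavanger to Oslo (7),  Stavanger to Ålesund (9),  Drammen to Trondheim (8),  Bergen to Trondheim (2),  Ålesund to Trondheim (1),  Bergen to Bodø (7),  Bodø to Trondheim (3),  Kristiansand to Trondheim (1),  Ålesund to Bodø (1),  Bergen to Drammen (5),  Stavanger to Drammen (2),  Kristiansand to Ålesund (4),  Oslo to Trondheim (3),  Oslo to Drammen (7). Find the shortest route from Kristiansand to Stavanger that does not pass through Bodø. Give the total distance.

10

A few of the Kristiansand→Stavanger routes:
Kristiansand - Trondheim - Ålesund - Stavanger: 1 + 1 + 9 = 11
Kristiansand - Ålesund - Stavanger: 4 + 9 = 13
Kristiansand - Trondheim - Bergen - Drammen - Stavanger: 1 + 2 + 5 + 2 = 10
Kristiansand - Trondheim - Oslo - Stavanger: 1 + 3 + 7 = 11
Kristiansand - Trondheim - Drammen - Stavanger: 1 + 8 + 2 = 11
Shortest: 10 mi.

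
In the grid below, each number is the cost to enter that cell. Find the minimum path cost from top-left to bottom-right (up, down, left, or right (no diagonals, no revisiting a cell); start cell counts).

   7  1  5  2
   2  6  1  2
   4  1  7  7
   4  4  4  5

27

Best path: [0,0] [1,0] [2,0] [2,1] [3,1] [3,2] [3,3]
Cost: 7 + 2 + 4 + 1 + 4 + 4 + 5 = 27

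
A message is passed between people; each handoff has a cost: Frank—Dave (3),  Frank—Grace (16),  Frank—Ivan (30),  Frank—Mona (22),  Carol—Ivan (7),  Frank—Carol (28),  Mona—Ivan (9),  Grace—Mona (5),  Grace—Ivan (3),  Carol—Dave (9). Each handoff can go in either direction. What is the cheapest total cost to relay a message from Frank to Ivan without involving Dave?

Some routes from Frank to Ivan avoiding Dave:
Frank-Grace-Ivan: 16 + 3 = 19
Frank-Ivan: 30
Frank-Grace-Mona-Ivan: 16 + 5 + 9 = 30
Frank-Mona-Grace-Ivan: 22 + 5 + 3 = 30
The minimum is 19.

19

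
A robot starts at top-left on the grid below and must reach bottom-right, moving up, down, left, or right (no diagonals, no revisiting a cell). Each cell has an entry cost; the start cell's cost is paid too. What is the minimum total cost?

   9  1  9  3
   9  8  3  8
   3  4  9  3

32

Path r0c0→r0c1→r1c1→r1c2→r1c3→r2c3: 9 + 1 + 8 + 3 + 8 + 3 = 32.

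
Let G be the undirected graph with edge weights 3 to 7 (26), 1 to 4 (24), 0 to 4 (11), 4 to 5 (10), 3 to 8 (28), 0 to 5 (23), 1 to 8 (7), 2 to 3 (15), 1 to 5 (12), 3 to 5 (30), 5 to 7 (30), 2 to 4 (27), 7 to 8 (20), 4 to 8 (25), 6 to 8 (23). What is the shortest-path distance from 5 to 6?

42

A few of the 5→6 routes:
5 → 4 → 1 → 8 → 6: 10 + 24 + 7 + 23 = 64
5 → 7 → 8 → 6: 30 + 20 + 23 = 73
5 → 4 → 8 → 6: 10 + 25 + 23 = 58
5 → 1 → 8 → 6: 12 + 7 + 23 = 42
The minimum is 42.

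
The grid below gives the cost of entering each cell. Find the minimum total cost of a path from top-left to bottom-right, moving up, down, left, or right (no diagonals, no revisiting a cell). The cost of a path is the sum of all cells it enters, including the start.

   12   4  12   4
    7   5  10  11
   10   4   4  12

41

Best path: (0,0) (0,1) (1,1) (2,1) (2,2) (2,3)
Cost: 12 + 4 + 5 + 4 + 4 + 12 = 41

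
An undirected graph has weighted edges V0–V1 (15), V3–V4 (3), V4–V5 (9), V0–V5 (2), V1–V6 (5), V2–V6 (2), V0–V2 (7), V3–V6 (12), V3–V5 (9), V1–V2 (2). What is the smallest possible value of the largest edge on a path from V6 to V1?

A few of the V6→V1 routes:
V6→V2→V1: max(2, 2) = 2
V6→V3→V4→V5→V0→V2→V1: max(12, 3, 9, 2, 7, 2) = 12
V6→V1: max(5) = 5
Smallest bottleneck: 2.

2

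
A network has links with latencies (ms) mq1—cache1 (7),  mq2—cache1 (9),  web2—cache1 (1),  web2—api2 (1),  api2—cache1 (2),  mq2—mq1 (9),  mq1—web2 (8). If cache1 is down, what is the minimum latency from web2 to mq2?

Routes from web2 to mq2 avoiding cache1:
web2 -> mq1 -> mq2: 8 + 9 = 17
The minimum is 17 ms.

17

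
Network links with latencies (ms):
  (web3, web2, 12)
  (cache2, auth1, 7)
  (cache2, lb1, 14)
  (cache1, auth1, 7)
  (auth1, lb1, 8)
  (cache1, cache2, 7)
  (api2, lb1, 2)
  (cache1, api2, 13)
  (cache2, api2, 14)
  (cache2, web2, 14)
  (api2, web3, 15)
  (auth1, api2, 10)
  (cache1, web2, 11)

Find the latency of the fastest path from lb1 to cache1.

15

Some routes from lb1 to cache1:
lb1 - api2 - auth1 - cache1: 2 + 10 + 7 = 19
lb1 - auth1 - cache2 - cache1: 8 + 7 + 7 = 22
lb1 - cache2 - cache1: 14 + 7 = 21
lb1 - auth1 - cache1: 8 + 7 = 15
lb1 - api2 - cache1: 2 + 13 = 15
Best route has total 15 ms.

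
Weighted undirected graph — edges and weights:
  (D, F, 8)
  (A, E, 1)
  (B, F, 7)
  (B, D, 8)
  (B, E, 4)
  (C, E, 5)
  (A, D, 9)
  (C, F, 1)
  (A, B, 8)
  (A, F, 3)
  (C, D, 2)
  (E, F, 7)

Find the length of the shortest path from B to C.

Comparing a few candidate routes:
B→E→F→C: 4 + 7 + 1 = 12
B→A→F→C: 8 + 3 + 1 = 12
B→E→A→F→C: 4 + 1 + 3 + 1 = 9
B→F→C: 7 + 1 = 8
B→D→C: 8 + 2 = 10
B→E→C: 4 + 5 = 9
Shortest: 8.

8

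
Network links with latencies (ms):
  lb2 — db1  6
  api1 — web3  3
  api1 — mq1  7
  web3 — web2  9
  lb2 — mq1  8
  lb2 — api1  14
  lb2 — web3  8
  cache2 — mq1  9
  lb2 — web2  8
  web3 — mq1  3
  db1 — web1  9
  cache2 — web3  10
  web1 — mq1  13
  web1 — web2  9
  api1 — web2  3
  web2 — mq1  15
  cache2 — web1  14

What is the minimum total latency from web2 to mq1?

Checking several routes:
web2→api1→mq1: 3 + 7 = 10
web2→api1→web3→mq1: 3 + 3 + 3 = 9
web2→mq1: 15
web2→web3→mq1: 9 + 3 = 12
Best route has total 9 ms.

9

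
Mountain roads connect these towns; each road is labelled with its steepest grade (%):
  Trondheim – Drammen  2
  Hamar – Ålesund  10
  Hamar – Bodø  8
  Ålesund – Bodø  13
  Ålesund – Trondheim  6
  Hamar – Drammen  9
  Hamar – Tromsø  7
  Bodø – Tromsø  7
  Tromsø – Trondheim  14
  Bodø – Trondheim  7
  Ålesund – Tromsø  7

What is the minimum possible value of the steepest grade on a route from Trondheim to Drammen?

2

A few of the Trondheim→Drammen routes:
Trondheim → Drammen: max(2) = 2
Trondheim → Bodø → Tromsø → Hamar → Drammen: max(7, 7, 7, 9) = 9
Trondheim → Ålesund → Tromsø → Hamar → Drammen: max(6, 7, 7, 9) = 9
Trondheim → Ålesund → Tromsø → Bodø → Hamar → Drammen: max(6, 7, 7, 8, 9) = 9
Trondheim → Bodø → Hamar → Drammen: max(7, 8, 9) = 9
The minimum achievable maximum is 2%.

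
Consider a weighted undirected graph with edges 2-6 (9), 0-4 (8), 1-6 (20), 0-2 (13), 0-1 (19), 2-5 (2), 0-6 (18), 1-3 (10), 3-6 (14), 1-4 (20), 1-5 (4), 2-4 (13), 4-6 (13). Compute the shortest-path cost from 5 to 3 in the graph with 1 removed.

25

Routes from 5 to 3 avoiding 1:
5 - 2 - 6 - 3: 2 + 9 + 14 = 25
5 - 2 - 0 - 4 - 6 - 3: 2 + 13 + 8 + 13 + 14 = 50
5 - 2 - 4 - 6 - 3: 2 + 13 + 13 + 14 = 42
5 - 2 - 4 - 0 - 6 - 3: 2 + 13 + 8 + 18 + 14 = 55
5 - 2 - 0 - 6 - 3: 2 + 13 + 18 + 14 = 47
The minimum is 25.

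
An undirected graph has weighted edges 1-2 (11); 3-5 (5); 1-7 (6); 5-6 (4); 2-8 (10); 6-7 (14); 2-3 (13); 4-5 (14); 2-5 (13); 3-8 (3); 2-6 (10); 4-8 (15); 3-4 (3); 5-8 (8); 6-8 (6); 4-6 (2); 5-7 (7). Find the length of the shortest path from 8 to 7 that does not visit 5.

20

Checking several routes:
8 - 6 - 7: 6 + 14 = 20
8 - 3 - 4 - 6 - 7: 3 + 3 + 2 + 14 = 22
8 - 2 - 1 - 7: 10 + 11 + 6 = 27
Best route has total 20.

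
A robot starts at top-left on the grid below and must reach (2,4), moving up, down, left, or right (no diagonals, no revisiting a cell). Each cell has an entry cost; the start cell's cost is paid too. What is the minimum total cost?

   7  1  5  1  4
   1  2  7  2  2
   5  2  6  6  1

Take r0c0 -> r0c1 -> r0c2 -> r0c3 -> r1c3 -> r1c4 -> r2c4 for a total of 7 + 1 + 5 + 1 + 2 + 2 + 1 = 19.

19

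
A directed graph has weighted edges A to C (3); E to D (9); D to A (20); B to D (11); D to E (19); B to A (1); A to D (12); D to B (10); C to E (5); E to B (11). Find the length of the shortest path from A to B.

Paths from A to B:
A→D→B: 12 + 10 = 22
A→C→E→B: 3 + 5 + 11 = 19
A→C→E→D→B: 3 + 5 + 9 + 10 = 27
A→D→E→B: 12 + 19 + 11 = 42
Best route has total 19.

19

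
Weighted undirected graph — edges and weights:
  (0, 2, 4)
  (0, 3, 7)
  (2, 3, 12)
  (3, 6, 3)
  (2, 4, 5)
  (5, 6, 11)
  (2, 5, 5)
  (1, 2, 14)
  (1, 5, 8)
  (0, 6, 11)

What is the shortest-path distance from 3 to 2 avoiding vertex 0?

12

Paths from 3 to 2 avoiding 0:
3→6→5→2: 3 + 11 + 5 = 19
3→2: 12
3→6→5→1→2: 3 + 11 + 8 + 14 = 36
Best route has total 12.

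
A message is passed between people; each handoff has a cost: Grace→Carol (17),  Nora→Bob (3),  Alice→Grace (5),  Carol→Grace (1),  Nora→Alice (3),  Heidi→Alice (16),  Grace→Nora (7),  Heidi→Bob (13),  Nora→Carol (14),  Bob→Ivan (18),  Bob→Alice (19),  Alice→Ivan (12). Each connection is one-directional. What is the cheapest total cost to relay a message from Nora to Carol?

Candidate routes:
Nora→Alice→Grace→Carol: 3 + 5 + 17 = 25
Nora→Bob→Alice→Grace→Carol: 3 + 19 + 5 + 17 = 44
Nora→Carol: 14
Best route has total 14.

14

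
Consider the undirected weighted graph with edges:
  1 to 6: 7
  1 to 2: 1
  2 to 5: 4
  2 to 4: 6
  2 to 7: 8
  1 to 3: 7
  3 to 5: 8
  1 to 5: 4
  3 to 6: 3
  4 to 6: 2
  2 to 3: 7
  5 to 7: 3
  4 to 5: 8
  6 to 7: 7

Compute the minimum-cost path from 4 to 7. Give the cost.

Some routes from 4 to 7:
4-2-5-7: 6 + 4 + 3 = 13
4-6-7: 2 + 7 = 9
4-2-7: 6 + 8 = 14
4-2-1-5-7: 6 + 1 + 4 + 3 = 14
4-5-7: 8 + 3 = 11
Best route has total 9.

9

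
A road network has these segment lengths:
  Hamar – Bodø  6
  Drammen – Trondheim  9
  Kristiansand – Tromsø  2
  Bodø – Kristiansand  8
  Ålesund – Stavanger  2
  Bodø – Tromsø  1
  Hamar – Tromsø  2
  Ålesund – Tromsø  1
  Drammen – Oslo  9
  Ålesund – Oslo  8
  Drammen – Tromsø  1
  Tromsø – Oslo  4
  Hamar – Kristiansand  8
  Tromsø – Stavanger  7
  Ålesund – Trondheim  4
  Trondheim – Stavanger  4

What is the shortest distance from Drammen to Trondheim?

Comparing a few candidate routes:
Drammen-Tromsø-Ålesund-Trondheim: 1 + 1 + 4 = 6
Drammen-Trondheim: 9
Drammen-Tromsø-Oslo-Ålesund-Trondheim: 1 + 4 + 8 + 4 = 17
Drammen-Tromsø-Stavanger-Ålesund-Trondheim: 1 + 7 + 2 + 4 = 14
Drammen-Tromsø-Ålesund-Stavanger-Trondheim: 1 + 1 + 2 + 4 = 8
Drammen-Tromsø-Stavanger-Trondheim: 1 + 7 + 4 = 12
Best route has total 6.

6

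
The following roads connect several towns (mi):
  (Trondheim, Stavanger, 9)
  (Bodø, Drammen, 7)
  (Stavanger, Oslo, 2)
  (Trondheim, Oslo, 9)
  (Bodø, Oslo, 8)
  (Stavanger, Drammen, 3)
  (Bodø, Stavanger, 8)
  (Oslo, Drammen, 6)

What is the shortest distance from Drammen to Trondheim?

Some routes from Drammen to Trondheim:
Drammen → Stavanger → Oslo → Trondheim: 3 + 2 + 9 = 14
Drammen → Stavanger → Trondheim: 3 + 9 = 12
Drammen → Oslo → Stavanger → Trondheim: 6 + 2 + 9 = 17
Drammen → Bodø → Stavanger → Trondheim: 7 + 8 + 9 = 24
Drammen → Oslo → Trondheim: 6 + 9 = 15
Best route has total 12 mi.

12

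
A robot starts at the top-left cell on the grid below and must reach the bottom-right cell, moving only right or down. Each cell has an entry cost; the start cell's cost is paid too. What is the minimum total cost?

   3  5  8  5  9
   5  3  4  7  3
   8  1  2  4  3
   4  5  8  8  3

Cheapest: (0,0) → (0,1) → (1,1) → (2,1) → (2,2) → (2,3) → (2,4) → (3,4)
  3 + 5 + 3 + 1 + 2 + 4 + 3 + 3 = 24
(Top row then right column would cost 39.)

24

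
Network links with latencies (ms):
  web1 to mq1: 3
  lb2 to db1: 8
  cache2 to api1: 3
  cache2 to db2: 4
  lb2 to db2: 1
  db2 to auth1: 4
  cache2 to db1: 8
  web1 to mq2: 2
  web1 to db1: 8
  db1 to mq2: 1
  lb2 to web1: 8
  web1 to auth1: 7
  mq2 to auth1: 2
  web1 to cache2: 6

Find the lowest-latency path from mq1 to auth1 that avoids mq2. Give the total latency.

Comparing a few candidate routes:
mq1 -> web1 -> cache2 -> db2 -> auth1: 3 + 6 + 4 + 4 = 17
mq1 -> web1 -> auth1: 3 + 7 = 10
mq1 -> web1 -> lb2 -> db2 -> auth1: 3 + 8 + 1 + 4 = 16
mq1 -> web1 -> db1 -> cache2 -> db2 -> auth1: 3 + 8 + 8 + 4 + 4 = 27
mq1 -> web1 -> db1 -> lb2 -> db2 -> auth1: 3 + 8 + 8 + 1 + 4 = 24
mq1 -> web1 -> cache2 -> db1 -> lb2 -> db2 -> auth1: 3 + 6 + 8 + 8 + 1 + 4 = 30
Best route has total 10 ms.

10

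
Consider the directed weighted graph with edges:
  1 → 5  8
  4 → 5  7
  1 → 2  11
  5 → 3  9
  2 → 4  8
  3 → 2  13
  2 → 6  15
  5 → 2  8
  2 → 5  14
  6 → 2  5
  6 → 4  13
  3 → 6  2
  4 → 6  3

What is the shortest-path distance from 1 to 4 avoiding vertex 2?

Routes from 1 to 4 avoiding 2:
1 → 5 → 3 → 6 → 4: 8 + 9 + 2 + 13 = 32
Best route has total 32.

32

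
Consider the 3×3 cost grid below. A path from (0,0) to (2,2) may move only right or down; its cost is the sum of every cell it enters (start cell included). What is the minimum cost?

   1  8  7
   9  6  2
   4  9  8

Best path: (0,0) -> (0,1) -> (1,1) -> (1,2) -> (2,2)
Cost: 1 + 8 + 6 + 2 + 8 = 25

25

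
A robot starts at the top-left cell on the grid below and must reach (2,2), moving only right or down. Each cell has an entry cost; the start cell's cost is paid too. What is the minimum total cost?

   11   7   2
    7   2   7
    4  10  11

Best path: r0c0 r0c1 r0c2 r1c2 r2c2
Cost: 11 + 7 + 2 + 7 + 11 = 38

38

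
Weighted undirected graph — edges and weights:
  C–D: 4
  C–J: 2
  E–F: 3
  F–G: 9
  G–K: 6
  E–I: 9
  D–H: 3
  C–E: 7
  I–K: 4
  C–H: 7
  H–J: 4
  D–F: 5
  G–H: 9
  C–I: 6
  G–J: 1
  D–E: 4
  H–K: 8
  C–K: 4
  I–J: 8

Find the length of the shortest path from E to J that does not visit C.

11

Some routes from E to J avoiding C:
E-F-G-J: 3 + 9 + 1 = 13
E-D-H-J: 4 + 3 + 4 = 11
E-F-D-H-J: 3 + 5 + 3 + 4 = 15
E-I-J: 9 + 8 = 17
The minimum is 11.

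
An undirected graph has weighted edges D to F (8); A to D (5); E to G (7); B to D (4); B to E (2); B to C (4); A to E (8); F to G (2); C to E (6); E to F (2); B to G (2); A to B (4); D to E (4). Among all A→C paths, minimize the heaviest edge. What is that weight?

A few of the A→C routes:
A -> D -> B -> C: max(5, 4, 4) = 5
A -> B -> C: max(4, 4) = 4
A -> D -> E -> B -> C: max(5, 4, 2, 4) = 5
A -> D -> E -> F -> G -> B -> C: max(5, 4, 2, 2, 2, 4) = 5
Smallest bottleneck: 4.

4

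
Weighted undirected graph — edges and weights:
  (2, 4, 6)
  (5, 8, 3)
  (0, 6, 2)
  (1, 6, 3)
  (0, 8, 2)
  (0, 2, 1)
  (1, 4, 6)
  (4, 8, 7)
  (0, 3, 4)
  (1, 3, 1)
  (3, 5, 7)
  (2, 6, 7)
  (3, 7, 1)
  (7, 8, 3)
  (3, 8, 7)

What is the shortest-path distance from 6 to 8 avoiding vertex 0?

8

Checking several routes:
6 -> 1 -> 3 -> 8: 3 + 1 + 7 = 11
6 -> 1 -> 3 -> 5 -> 8: 3 + 1 + 7 + 3 = 14
6 -> 1 -> 3 -> 7 -> 8: 3 + 1 + 1 + 3 = 8
The minimum is 8.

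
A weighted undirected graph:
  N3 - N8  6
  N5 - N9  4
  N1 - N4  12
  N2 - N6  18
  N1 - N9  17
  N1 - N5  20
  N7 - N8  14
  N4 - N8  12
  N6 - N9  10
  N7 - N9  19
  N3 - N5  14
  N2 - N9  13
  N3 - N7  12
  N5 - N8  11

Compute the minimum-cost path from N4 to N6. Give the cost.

A few of the N4→N6 routes:
N4 → N1 → N9 → N6: 12 + 17 + 10 = 39
N4 → N8 → N5 → N9 → N6: 12 + 11 + 4 + 10 = 37
N4 → N1 → N5 → N9 → N6: 12 + 20 + 4 + 10 = 46
Best route has total 37.

37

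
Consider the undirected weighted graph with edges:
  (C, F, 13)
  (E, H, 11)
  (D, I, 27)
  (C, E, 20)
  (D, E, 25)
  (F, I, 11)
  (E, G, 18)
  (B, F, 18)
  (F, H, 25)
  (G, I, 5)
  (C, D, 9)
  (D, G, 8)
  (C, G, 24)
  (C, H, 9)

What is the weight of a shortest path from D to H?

A few of the D→H routes:
D-C-H: 9 + 9 = 18
D-E-H: 25 + 11 = 36
D-G-E-H: 8 + 18 + 11 = 37
Best route has total 18.

18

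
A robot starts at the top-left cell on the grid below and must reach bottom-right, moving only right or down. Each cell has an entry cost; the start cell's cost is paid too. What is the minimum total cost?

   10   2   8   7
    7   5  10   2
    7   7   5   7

36

Path (0,0)→(0,1)→(0,2)→(0,3)→(1,3)→(2,3): 10 + 2 + 8 + 7 + 2 + 7 = 36.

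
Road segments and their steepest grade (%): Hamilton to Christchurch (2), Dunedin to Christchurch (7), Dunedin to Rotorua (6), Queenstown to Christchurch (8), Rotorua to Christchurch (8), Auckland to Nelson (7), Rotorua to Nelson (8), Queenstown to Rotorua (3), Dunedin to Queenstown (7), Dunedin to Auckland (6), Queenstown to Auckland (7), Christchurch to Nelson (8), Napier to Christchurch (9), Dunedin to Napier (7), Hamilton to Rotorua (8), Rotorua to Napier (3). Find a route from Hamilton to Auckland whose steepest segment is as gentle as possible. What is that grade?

Some routes from Hamilton to Auckland:
Hamilton - Christchurch - Dunedin - Napier - Rotorua - Queenstown - Auckland: max(2, 7, 7, 3, 3, 7) = 7
Hamilton - Christchurch - Dunedin - Rotorua - Queenstown - Auckland: max(2, 7, 6, 3, 7) = 7
Hamilton - Christchurch - Dunedin - Queenstown - Auckland: max(2, 7, 7, 7) = 7
Hamilton - Christchurch - Dunedin - Auckland: max(2, 7, 6) = 7
Hamilton - Rotorua - Nelson - Christchurch - Dunedin - Auckland: max(8, 8, 8, 7, 6) = 8
The minimum achievable maximum is 7%.

7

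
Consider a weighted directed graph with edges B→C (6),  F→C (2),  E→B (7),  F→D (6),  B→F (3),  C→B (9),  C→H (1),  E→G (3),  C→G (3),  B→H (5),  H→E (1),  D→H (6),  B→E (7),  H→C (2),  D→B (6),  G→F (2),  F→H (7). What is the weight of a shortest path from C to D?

A few of the C→D routes:
C -> H -> E -> B -> F -> D: 1 + 1 + 7 + 3 + 6 = 18
C -> G -> F -> D: 3 + 2 + 6 = 11
C -> H -> E -> G -> F -> D: 1 + 1 + 3 + 2 + 6 = 13
The minimum is 11.

11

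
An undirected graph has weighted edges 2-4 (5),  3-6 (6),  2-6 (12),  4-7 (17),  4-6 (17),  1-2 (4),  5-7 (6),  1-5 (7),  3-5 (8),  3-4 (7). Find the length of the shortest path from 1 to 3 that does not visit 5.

16

Routes from 1 to 3 avoiding 5:
1-2-6-3: 4 + 12 + 6 = 22
1-2-4-3: 4 + 5 + 7 = 16
1-2-6-4-3: 4 + 12 + 17 + 7 = 40
1-2-4-6-3: 4 + 5 + 17 + 6 = 32
Shortest: 16.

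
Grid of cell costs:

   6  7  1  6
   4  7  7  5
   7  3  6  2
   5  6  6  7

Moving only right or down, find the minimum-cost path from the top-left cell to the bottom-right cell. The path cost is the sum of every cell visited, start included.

Take (0,0) -> (0,1) -> (0,2) -> (0,3) -> (1,3) -> (2,3) -> (3,3) for a total of 6 + 7 + 1 + 6 + 5 + 2 + 7 = 34.

34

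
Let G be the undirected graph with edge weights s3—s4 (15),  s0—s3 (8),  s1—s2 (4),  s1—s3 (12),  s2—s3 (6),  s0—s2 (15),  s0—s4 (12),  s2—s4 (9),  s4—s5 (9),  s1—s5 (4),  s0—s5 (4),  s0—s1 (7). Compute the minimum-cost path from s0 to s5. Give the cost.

Checking several routes:
s0 → s5: 4
s0 → s4 → s5: 12 + 9 = 21
s0 → s3 → s2 → s1 → s5: 8 + 6 + 4 + 4 = 22
s0 → s1 → s5: 7 + 4 = 11
s0 → s2 → s1 → s5: 15 + 4 + 4 = 23
The minimum is 4.

4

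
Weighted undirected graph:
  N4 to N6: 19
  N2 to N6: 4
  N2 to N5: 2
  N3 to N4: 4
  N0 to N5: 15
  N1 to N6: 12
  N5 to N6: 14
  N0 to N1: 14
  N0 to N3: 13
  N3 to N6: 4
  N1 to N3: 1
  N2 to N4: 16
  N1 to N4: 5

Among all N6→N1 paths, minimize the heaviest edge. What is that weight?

Some routes from N6 to N1:
N6 -> N3 -> N1: max(4, 1) = 4
N6 -> N3 -> N4 -> N1: max(4, 4, 5) = 5
N6 -> N1: max(12) = 12
N6 -> N3 -> N0 -> N1: max(4, 13, 14) = 14
Smallest bottleneck: 4.

4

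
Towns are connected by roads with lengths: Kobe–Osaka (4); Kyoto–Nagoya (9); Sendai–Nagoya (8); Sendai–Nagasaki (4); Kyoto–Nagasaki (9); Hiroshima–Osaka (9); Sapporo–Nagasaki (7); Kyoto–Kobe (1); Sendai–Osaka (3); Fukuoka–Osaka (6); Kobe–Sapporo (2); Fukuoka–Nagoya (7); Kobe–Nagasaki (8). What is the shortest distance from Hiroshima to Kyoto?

14

Some routes from Hiroshima to Kyoto:
Hiroshima -> Osaka -> Kobe -> Kyoto: 9 + 4 + 1 = 14
Hiroshima -> Osaka -> Sendai -> Nagasaki -> Kobe -> Kyoto: 9 + 3 + 4 + 8 + 1 = 25
Hiroshima -> Osaka -> Sendai -> Nagasaki -> Kyoto: 9 + 3 + 4 + 9 = 25
Hiroshima -> Osaka -> Sendai -> Nagasaki -> Sapporo -> Kobe -> Kyoto: 9 + 3 + 4 + 7 + 2 + 1 = 26
Shortest: 14.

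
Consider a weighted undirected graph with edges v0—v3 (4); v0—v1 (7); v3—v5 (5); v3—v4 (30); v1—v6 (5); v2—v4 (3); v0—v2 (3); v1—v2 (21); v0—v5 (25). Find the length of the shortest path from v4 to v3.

Comparing a few candidate routes:
v4 - v2 - v0 - v5 - v3: 3 + 3 + 25 + 5 = 36
v4 - v2 - v0 - v3: 3 + 3 + 4 = 10
v4 - v2 - v1 - v0 - v3: 3 + 21 + 7 + 4 = 35
v4 - v3: 30
Shortest: 10.

10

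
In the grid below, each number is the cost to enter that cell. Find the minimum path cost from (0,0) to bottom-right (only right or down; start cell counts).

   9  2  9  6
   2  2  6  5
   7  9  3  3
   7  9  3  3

28

One optimal route is r0c0 -> r0c1 -> r1c1 -> r1c2 -> r2c2 -> r2c3 -> r3c3.
Its cost is 9 + 2 + 2 + 6 + 3 + 3 + 3 = 28.
For comparison, the top-then-right route costs 37.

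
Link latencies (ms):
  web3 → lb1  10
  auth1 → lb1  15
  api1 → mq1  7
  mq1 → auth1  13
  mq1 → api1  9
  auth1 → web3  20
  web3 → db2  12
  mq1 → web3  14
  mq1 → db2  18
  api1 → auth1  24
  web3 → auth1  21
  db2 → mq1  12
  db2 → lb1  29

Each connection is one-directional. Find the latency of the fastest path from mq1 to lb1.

24

Some routes from mq1 to lb1:
mq1 -> api1 -> auth1 -> lb1: 9 + 24 + 15 = 48
mq1 -> auth1 -> web3 -> lb1: 13 + 20 + 10 = 43
mq1 -> auth1 -> lb1: 13 + 15 = 28
mq1 -> web3 -> lb1: 14 + 10 = 24
mq1 -> db2 -> lb1: 18 + 29 = 47
Shortest: 24 ms.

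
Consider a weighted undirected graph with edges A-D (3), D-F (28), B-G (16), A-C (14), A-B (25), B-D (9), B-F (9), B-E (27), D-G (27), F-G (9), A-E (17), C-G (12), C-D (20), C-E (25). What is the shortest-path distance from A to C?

Some routes from A to C:
A → D → G → C: 3 + 27 + 12 = 42
A → D → B → F → G → C: 3 + 9 + 9 + 9 + 12 = 42
A → E → C: 17 + 25 = 42
A → D → C: 3 + 20 = 23
A → D → B → G → C: 3 + 9 + 16 + 12 = 40
A → C: 14
Shortest: 14.

14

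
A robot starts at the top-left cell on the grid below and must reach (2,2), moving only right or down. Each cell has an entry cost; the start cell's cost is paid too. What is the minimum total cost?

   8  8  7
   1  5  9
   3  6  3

Best path: r0c0 r1c0 r2c0 r2c1 r2c2
Cost: 8 + 1 + 3 + 6 + 3 = 21
(Top row then right column would cost 35.)

21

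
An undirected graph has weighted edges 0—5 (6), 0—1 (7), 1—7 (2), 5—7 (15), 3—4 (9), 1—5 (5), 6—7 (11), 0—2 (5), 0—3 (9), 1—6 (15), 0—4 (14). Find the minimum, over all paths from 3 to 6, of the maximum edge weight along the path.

11

A few of the 3→6 routes:
3→0→5→1→6: max(9, 6, 5, 15) = 15
3→4→0→1→7→6: max(9, 14, 7, 2, 11) = 14
3→0→5→1→7→6: max(9, 6, 5, 2, 11) = 11
3→4→0→5→1→7→6: max(9, 14, 6, 5, 2, 11) = 14
3→0→1→7→6: max(9, 7, 2, 11) = 11
Smallest bottleneck: 11.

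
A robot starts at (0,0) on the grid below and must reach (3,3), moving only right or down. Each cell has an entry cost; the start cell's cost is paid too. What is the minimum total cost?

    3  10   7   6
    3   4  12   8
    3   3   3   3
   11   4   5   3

21

One optimal route is r0c0 -> r1c0 -> r2c0 -> r2c1 -> r2c2 -> r2c3 -> r3c3.
Its cost is 3 + 3 + 3 + 3 + 3 + 3 + 3 = 21.
(Top row then right column would cost 40.)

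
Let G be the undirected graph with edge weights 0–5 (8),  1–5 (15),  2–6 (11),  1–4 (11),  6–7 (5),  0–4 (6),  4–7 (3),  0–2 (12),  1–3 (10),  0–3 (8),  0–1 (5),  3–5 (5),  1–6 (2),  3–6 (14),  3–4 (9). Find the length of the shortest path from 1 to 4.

A few of the 1→4 routes:
1-6-7-4: 2 + 5 + 3 = 10
1-3-4: 10 + 9 = 19
1-4: 11
1-0-4: 5 + 6 = 11
The minimum is 10.

10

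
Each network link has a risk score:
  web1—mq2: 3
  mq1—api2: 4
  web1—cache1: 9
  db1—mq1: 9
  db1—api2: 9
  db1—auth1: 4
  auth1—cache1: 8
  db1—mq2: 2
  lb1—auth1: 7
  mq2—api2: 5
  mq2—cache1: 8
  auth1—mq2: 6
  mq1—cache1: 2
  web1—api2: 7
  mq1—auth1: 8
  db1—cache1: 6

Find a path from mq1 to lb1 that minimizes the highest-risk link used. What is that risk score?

Some routes from mq1 to lb1:
mq1 -> api2 -> web1 -> mq2 -> auth1 -> lb1: max(4, 7, 3, 6, 7) = 7
mq1 -> api2 -> mq2 -> auth1 -> lb1: max(4, 5, 6, 7) = 7
mq1 -> api2 -> web1 -> mq2 -> db1 -> auth1 -> lb1: max(4, 7, 3, 2, 4, 7) = 7
mq1 -> api2 -> mq2 -> db1 -> auth1 -> lb1: max(4, 5, 2, 4, 7) = 7
mq1 -> cache1 -> db1 -> mq2 -> auth1 -> lb1: max(2, 6, 2, 6, 7) = 7
mq1 -> cache1 -> db1 -> auth1 -> lb1: max(2, 6, 4, 7) = 7
The minimum achievable maximum is 7.

7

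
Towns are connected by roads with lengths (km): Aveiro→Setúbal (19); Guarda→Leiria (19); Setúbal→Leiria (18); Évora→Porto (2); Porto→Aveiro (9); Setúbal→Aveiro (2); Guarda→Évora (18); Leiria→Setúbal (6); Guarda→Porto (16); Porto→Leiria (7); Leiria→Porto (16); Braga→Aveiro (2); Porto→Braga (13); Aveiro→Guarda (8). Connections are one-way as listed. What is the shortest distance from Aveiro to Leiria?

Candidate routes:
Aveiro-Guarda-Évora-Porto-Leiria: 8 + 18 + 2 + 7 = 35
Aveiro-Guarda-Porto-Leiria: 8 + 16 + 7 = 31
Aveiro-Guarda-Leiria: 8 + 19 = 27
Aveiro-Setúbal-Leiria: 19 + 18 = 37
The minimum is 27 km.

27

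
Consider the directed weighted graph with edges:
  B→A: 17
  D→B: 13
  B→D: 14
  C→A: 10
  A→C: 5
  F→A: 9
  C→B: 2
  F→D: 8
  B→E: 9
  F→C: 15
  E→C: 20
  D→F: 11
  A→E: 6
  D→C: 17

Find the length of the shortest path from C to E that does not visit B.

16

Routes from C to E avoiding B:
C→A→E: 10 + 6 = 16
The minimum is 16.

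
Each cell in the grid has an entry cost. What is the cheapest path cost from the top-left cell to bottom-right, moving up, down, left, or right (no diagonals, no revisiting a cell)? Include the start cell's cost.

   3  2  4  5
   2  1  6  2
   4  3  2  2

13

Best path: [0,0]→[0,1]→[1,1]→[2,1]→[2,2]→[2,3]
Cost: 3 + 2 + 1 + 3 + 2 + 2 = 13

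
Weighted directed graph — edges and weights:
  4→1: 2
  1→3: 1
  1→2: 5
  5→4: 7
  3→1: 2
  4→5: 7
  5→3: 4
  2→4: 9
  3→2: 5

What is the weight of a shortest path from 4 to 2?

Paths from 4 to 2:
4 → 5 → 3 → 2: 7 + 4 + 5 = 16
4 → 1 → 3 → 2: 2 + 1 + 5 = 8
4 → 5 → 3 → 1 → 2: 7 + 4 + 2 + 5 = 18
4 → 1 → 2: 2 + 5 = 7
Shortest: 7.

7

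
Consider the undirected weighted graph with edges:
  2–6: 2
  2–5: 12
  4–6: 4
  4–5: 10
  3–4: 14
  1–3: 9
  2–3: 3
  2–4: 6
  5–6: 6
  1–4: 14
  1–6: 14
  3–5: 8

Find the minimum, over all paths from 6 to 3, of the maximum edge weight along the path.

Comparing a few candidate routes:
6 - 4 - 5 - 3: max(4, 10, 8) = 10
6 - 2 - 3: max(2, 3) = 3
6 - 5 - 3: max(6, 8) = 8
6 - 4 - 2 - 3: max(4, 6, 3) = 6
The minimum achievable maximum is 3.

3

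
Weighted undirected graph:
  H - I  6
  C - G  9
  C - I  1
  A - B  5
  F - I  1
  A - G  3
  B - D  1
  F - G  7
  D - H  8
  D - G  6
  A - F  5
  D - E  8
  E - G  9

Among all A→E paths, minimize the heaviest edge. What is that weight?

Checking several routes:
A → F → I → H → D → E: max(5, 1, 6, 8, 8) = 8
A → F → G → D → E: max(5, 7, 6, 8) = 8
A → G → D → E: max(3, 6, 8) = 8
A → B → D → E: max(5, 1, 8) = 8
Best route has worst link 8.

8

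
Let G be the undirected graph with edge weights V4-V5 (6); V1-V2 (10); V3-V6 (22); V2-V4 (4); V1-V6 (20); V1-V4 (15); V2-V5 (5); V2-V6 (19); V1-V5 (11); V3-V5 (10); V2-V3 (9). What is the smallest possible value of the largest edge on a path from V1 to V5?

10

Comparing a few candidate routes:
V1 → V2 → V4 → V5: max(10, 4, 6) = 10
V1 → V2 → V3 → V5: max(10, 9, 10) = 10
V1 → V2 → V5: max(10, 5) = 10
Smallest bottleneck: 10.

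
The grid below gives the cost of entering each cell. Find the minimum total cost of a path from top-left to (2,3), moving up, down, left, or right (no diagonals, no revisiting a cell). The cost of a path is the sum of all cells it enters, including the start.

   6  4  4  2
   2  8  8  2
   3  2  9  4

Path [0,0]→[0,1]→[0,2]→[0,3]→[1,3]→[2,3]: 6 + 4 + 4 + 2 + 2 + 4 = 22.

22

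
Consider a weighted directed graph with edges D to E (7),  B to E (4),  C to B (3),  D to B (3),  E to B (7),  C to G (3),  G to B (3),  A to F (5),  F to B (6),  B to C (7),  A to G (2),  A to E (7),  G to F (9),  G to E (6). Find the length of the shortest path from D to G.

13

Routes from D to G:
D -> B -> C -> G: 3 + 7 + 3 = 13
D -> E -> B -> C -> G: 7 + 7 + 7 + 3 = 24
The minimum is 13.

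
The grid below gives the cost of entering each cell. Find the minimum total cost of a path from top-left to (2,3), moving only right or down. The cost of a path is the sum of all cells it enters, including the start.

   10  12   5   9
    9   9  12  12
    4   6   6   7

Best path: (0,0) -> (1,0) -> (2,0) -> (2,1) -> (2,2) -> (2,3)
Cost: 10 + 9 + 4 + 6 + 6 + 7 = 42
(Top row then right column would cost 55.)

42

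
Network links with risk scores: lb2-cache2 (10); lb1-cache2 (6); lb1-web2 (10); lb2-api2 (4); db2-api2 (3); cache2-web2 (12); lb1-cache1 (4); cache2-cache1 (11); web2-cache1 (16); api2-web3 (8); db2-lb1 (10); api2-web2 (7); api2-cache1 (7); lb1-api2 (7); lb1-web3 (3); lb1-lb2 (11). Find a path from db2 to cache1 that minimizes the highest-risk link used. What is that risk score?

7

A few of the db2→cache1 routes:
db2 - api2 - web3 - lb1 - cache1: max(3, 8, 3, 4) = 8
db2 - api2 - web2 - lb1 - cache1: max(3, 7, 10, 4) = 10
db2 - api2 - cache1: max(3, 7) = 7
db2 - api2 - lb2 - cache2 - lb1 - cache1: max(3, 4, 10, 6, 4) = 10
db2 - api2 - lb1 - cache1: max(3, 7, 4) = 7
Best route has worst link 7.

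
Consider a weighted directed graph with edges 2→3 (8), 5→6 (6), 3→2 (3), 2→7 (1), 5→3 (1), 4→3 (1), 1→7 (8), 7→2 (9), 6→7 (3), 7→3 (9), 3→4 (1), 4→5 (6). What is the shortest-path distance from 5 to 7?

5

Routes from 5 to 7:
5-3-2-7: 1 + 3 + 1 = 5
5-6-7: 6 + 3 = 9
The minimum is 5.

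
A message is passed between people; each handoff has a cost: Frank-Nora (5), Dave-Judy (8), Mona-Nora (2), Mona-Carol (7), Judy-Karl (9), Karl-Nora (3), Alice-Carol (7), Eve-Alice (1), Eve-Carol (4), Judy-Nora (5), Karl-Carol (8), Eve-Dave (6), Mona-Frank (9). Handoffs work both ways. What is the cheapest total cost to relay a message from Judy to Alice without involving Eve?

21

Comparing a few candidate routes:
Judy → Karl → Carol → Alice: 9 + 8 + 7 = 24
Judy → Nora → Mona → Carol → Alice: 5 + 2 + 7 + 7 = 21
Judy → Nora → Karl → Carol → Alice: 5 + 3 + 8 + 7 = 23
Judy → Karl → Nora → Mona → Carol → Alice: 9 + 3 + 2 + 7 + 7 = 28
The minimum is 21.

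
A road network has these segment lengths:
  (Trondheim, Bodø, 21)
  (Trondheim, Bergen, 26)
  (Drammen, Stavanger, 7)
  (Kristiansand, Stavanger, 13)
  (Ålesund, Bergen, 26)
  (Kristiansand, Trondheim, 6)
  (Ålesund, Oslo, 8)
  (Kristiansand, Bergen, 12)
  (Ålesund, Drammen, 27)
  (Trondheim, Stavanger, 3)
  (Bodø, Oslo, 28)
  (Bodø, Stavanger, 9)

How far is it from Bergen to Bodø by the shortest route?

30

A few of the Bergen→Bodø routes:
Bergen - Kristiansand - Stavanger - Bodø: 12 + 13 + 9 = 34
Bergen - Kristiansand - Trondheim - Stavanger - Bodø: 12 + 6 + 3 + 9 = 30
Bergen - Trondheim - Stavanger - Bodø: 26 + 3 + 9 = 38
Shortest: 30.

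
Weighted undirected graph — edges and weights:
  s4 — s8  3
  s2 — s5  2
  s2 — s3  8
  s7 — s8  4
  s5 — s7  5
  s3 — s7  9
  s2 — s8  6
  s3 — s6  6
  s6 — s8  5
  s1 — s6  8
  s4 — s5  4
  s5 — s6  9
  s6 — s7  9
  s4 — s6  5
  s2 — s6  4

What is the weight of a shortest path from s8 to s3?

11

Some routes from s8 to s3:
s8→s6→s3: 5 + 6 = 11
s8→s7→s3: 4 + 9 = 13
s8→s4→s6→s3: 3 + 5 + 6 = 14
Best route has total 11.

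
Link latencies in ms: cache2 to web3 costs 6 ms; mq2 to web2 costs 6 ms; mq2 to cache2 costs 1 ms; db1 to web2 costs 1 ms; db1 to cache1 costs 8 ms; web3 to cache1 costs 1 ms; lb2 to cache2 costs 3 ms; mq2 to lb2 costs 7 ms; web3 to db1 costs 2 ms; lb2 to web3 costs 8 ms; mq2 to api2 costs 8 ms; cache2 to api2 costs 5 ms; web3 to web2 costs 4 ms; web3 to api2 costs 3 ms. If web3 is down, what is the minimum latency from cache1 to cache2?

16

Paths from cache1 to cache2 avoiding web3:
cache1 -> db1 -> web2 -> mq2 -> lb2 -> cache2: 8 + 1 + 6 + 7 + 3 = 25
cache1 -> db1 -> web2 -> mq2 -> api2 -> cache2: 8 + 1 + 6 + 8 + 5 = 28
cache1 -> db1 -> web2 -> mq2 -> cache2: 8 + 1 + 6 + 1 = 16
Best route has total 16 ms.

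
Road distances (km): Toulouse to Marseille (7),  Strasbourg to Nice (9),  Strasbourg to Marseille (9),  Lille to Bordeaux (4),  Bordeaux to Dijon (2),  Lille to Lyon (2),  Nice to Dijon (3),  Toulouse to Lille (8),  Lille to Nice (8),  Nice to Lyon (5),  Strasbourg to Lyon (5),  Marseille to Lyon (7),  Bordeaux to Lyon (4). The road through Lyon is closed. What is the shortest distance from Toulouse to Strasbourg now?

16

Paths from Toulouse to Strasbourg avoiding Lyon:
Toulouse→Lille→Nice→Strasbourg: 8 + 8 + 9 = 25
Toulouse→Marseille→Strasbourg: 7 + 9 = 16
Toulouse→Lille→Bordeaux→Dijon→Nice→Strasbourg: 8 + 4 + 2 + 3 + 9 = 26
The minimum is 16 km.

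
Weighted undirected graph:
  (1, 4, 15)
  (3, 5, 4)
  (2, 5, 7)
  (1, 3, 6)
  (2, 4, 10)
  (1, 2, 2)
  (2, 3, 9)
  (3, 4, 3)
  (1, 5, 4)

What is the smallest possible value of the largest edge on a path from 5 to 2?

4

Checking several routes:
5 → 3 → 1 → 2: max(4, 6, 2) = 6
5 → 1 → 2: max(4, 2) = 4
5 → 3 → 2: max(4, 9) = 9
5 → 2: max(7) = 7
Best route has worst link 4.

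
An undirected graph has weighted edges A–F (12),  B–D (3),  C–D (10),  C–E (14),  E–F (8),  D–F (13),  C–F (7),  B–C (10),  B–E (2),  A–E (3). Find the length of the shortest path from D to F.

13

Checking several routes:
D → B → C → F: 3 + 10 + 7 = 20
D → C → F: 10 + 7 = 17
D → B → E → A → F: 3 + 2 + 3 + 12 = 20
D → B → E → F: 3 + 2 + 8 = 13
D → F: 13
The minimum is 13.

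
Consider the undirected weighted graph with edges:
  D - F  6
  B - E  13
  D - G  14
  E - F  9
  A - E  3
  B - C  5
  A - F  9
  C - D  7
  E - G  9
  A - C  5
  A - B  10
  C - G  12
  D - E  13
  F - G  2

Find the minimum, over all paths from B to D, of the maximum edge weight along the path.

Some routes from B to D:
B → C → A → E → G → F → D: max(5, 5, 3, 9, 2, 6) = 9
B → C → D: max(5, 7) = 7
B → C → A → E → F → D: max(5, 5, 3, 9, 6) = 9
B → C → A → F → D: max(5, 5, 9, 6) = 9
Smallest bottleneck: 7.

7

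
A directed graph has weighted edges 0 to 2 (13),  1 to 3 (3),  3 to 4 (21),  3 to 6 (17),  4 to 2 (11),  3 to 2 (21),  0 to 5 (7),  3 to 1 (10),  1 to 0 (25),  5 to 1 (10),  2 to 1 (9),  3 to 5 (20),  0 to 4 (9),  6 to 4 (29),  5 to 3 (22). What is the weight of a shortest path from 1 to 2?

Comparing a few candidate routes:
1 → 3 → 4 → 2: 3 + 21 + 11 = 35
1 → 0 → 4 → 2: 25 + 9 + 11 = 45
1 → 3 → 6 → 4 → 2: 3 + 17 + 29 + 11 = 60
1 → 3 → 2: 3 + 21 = 24
1 → 0 → 2: 25 + 13 = 38
Best route has total 24.

24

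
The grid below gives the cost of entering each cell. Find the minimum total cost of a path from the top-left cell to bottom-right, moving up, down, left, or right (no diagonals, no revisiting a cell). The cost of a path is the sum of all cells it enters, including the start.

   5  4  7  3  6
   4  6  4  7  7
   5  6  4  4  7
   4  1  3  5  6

Cheapest: (0,0) -> (1,0) -> (2,0) -> (3,0) -> (3,1) -> (3,2) -> (3,3) -> (3,4)
  5 + 4 + 5 + 4 + 1 + 3 + 5 + 6 = 33

33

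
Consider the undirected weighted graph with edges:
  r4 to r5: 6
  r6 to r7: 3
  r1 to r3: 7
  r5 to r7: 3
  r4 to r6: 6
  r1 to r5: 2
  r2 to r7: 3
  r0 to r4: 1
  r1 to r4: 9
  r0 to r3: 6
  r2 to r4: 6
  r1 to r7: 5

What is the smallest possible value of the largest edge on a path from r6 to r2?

Checking several routes:
r6 - r7 - r2: max(3, 3) = 3
r6 - r4 - r5 - r7 - r2: max(6, 6, 3, 3) = 6
r6 - r7 - r5 - r4 - r2: max(3, 3, 6, 6) = 6
r6 - r4 - r5 - r1 - r7 - r2: max(6, 6, 2, 5, 3) = 6
r6 - r7 - r1 - r5 - r4 - r2: max(3, 5, 2, 6, 6) = 6
Smallest bottleneck: 3.

3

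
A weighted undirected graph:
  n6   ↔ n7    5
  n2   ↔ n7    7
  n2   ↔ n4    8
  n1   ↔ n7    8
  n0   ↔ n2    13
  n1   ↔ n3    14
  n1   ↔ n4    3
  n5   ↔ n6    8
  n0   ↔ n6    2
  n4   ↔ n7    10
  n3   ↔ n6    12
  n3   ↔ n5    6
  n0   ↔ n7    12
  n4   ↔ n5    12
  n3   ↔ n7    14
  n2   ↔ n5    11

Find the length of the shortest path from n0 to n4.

17

Comparing a few candidate routes:
n0→n6→n5→n4: 2 + 8 + 12 = 22
n0→n6→n7→n4: 2 + 5 + 10 = 17
n0→n2→n4: 13 + 8 = 21
n0→n6→n7→n1→n4: 2 + 5 + 8 + 3 = 18
n0→n7→n4: 12 + 10 = 22
n0→n6→n7→n2→n4: 2 + 5 + 7 + 8 = 22
The minimum is 17.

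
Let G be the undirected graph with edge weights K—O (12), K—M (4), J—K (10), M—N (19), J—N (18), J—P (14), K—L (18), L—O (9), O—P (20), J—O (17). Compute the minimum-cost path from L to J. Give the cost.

Some routes from L to J:
L -> O -> P -> J: 9 + 20 + 14 = 43
L -> O -> J: 9 + 17 = 26
L -> K -> J: 18 + 10 = 28
L -> O -> K -> J: 9 + 12 + 10 = 31
Shortest: 26.

26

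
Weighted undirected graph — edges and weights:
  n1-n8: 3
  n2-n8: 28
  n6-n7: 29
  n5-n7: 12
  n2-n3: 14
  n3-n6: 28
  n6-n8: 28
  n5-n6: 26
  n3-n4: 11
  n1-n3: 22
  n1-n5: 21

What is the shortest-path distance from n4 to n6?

39

Checking several routes:
n4-n3-n1-n5-n6: 11 + 22 + 21 + 26 = 80
n4-n3-n6: 11 + 28 = 39
n4-n3-n1-n8-n6: 11 + 22 + 3 + 28 = 64
The minimum is 39.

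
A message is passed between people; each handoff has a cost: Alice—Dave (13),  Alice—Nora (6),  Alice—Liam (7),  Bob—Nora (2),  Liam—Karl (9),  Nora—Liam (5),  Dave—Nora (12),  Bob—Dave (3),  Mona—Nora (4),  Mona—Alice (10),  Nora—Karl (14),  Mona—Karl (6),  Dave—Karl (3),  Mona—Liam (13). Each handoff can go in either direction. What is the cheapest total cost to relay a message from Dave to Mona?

A few of the Dave→Mona routes:
Dave - Nora - Mona: 12 + 4 = 16
Dave - Karl - Mona: 3 + 6 = 9
Dave - Bob - Nora - Mona: 3 + 2 + 4 = 9
Shortest: 9.

9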